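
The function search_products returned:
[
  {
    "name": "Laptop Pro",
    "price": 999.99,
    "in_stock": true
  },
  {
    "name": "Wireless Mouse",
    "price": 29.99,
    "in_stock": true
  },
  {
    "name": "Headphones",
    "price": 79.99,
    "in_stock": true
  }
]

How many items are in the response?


Items: Laptop Pro, Wireless Mouse, Headphones
3


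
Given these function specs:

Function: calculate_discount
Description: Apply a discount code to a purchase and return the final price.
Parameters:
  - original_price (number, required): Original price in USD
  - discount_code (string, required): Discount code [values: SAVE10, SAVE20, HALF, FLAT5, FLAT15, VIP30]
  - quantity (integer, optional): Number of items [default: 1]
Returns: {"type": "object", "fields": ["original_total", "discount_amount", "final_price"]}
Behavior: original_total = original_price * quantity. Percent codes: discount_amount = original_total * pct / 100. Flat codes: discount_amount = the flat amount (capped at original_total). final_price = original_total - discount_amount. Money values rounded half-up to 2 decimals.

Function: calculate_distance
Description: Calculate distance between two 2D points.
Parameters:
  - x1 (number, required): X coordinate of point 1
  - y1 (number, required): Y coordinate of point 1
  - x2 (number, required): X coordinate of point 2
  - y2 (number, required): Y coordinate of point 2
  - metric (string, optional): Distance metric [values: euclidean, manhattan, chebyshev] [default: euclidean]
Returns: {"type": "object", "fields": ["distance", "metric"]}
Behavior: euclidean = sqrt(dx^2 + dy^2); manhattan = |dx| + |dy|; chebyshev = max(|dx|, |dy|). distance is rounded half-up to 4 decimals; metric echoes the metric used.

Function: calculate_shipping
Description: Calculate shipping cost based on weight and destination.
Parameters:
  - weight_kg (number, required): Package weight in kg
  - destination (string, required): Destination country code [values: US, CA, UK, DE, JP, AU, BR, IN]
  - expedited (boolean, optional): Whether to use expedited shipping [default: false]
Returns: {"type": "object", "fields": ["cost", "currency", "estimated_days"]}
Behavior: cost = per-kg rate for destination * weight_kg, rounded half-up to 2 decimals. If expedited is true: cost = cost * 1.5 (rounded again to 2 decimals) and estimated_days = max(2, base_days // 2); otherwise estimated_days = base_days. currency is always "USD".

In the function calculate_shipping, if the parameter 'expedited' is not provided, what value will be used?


The calculate_shipping spec declares:
  - expedited (boolean, optional): Whether to use expedited shipping [default: false]
Default:
false


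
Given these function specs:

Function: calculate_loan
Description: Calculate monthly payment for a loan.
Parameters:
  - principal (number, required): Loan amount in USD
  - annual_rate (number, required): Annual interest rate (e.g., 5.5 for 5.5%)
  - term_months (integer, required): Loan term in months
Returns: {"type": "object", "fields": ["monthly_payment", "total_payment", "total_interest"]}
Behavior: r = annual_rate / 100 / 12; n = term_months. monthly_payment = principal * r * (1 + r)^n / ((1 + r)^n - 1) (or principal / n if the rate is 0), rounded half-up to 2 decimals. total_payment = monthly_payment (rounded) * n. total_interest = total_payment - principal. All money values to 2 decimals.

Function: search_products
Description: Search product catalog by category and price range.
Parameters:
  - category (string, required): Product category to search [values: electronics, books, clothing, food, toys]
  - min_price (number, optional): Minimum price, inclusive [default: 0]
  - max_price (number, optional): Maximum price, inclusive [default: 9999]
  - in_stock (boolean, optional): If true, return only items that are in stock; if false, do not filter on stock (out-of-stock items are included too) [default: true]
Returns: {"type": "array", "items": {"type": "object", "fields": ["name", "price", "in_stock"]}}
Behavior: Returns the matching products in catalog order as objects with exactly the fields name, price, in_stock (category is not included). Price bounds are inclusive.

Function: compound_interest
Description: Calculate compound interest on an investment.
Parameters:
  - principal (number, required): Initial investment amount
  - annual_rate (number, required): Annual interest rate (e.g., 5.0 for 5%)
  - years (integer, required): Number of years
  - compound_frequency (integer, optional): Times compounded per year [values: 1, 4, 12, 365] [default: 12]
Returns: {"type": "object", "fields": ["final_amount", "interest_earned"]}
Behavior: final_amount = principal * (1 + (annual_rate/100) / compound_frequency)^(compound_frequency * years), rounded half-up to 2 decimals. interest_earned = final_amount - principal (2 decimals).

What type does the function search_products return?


The search_products spec declares Returns: {"type": "array", "items": {"type": "object", "fields": ["name", "price", "in_stock"]}}
Type:
array


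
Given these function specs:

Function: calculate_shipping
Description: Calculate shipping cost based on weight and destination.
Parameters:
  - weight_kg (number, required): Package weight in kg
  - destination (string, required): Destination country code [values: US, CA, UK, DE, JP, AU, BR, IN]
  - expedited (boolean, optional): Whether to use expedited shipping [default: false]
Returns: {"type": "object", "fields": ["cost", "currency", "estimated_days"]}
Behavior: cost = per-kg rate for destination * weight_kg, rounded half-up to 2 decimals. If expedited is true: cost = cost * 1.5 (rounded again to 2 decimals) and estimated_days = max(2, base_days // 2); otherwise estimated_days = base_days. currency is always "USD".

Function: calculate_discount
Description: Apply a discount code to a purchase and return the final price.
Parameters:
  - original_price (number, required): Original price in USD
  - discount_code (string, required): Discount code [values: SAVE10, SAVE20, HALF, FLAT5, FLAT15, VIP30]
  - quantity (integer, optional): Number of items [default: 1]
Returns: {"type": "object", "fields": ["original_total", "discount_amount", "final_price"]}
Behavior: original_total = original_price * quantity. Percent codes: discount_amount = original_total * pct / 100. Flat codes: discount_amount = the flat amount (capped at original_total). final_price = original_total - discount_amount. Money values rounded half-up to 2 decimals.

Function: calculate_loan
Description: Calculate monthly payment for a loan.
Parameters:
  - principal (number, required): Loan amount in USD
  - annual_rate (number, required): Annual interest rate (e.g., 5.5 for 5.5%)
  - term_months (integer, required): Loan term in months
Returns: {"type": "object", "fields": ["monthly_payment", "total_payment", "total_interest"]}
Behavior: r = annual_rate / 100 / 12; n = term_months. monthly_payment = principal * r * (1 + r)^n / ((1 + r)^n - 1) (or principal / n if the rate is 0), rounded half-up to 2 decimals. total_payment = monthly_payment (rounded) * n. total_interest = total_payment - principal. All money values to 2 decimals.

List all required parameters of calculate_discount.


Parameters of calculate_discount and their required/optional flag:
  original_price: required
  discount_code: required
  quantity: optional
discount_code, original_price


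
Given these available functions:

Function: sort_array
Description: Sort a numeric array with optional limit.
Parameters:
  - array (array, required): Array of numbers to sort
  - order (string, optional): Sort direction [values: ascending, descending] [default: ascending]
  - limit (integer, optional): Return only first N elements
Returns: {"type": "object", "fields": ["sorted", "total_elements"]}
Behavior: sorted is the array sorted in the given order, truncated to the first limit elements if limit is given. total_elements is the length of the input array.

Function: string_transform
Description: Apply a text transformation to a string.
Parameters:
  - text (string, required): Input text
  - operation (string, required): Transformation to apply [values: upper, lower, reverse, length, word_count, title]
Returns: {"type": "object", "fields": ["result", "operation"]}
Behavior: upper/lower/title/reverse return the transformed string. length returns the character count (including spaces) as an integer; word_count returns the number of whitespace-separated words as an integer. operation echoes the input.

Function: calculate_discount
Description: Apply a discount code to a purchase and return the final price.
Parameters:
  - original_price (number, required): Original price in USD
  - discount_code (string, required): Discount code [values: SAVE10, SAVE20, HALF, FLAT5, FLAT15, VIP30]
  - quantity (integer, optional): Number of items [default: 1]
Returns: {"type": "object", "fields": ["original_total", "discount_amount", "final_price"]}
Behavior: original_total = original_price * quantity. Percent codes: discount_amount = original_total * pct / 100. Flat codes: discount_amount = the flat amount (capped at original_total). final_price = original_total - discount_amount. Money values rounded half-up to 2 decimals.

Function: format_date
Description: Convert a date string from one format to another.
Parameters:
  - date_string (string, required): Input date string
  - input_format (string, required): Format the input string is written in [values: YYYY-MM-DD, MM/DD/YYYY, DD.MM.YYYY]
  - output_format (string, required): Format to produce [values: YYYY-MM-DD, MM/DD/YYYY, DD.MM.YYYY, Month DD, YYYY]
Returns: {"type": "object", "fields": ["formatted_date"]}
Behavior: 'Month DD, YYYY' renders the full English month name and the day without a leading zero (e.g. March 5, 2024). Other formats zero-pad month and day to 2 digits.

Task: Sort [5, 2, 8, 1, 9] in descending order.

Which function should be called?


The task needs a function whose description is: Sort a numeric array with optional limit.
sort_array


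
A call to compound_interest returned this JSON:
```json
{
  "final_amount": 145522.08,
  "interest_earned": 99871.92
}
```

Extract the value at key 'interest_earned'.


99871.92


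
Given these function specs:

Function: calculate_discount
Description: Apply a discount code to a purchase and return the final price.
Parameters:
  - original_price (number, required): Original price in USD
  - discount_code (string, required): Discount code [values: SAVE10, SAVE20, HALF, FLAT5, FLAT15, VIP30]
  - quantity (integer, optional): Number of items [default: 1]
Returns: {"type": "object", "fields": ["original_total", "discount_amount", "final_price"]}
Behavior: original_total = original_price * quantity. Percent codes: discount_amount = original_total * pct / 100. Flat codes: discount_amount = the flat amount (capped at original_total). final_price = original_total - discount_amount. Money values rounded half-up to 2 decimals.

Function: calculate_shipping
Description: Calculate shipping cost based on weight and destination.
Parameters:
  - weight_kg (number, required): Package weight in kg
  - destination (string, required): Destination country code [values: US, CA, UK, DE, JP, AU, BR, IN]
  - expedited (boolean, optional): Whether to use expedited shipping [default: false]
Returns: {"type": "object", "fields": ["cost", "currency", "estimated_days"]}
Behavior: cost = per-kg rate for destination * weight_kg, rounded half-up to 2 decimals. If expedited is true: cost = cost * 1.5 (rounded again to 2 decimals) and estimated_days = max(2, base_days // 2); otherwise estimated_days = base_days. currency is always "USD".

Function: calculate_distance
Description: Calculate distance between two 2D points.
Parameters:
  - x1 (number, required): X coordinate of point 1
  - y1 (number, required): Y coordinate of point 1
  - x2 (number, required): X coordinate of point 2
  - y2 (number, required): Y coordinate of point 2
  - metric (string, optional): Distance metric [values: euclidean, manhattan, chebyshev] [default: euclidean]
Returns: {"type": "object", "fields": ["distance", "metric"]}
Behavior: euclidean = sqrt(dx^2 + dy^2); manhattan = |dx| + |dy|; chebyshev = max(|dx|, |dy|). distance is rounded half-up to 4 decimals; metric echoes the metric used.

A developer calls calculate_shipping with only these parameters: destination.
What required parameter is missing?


Required parameters: weight_kg, destination
Provided: destination
Missing: weight_kg
weight_kg


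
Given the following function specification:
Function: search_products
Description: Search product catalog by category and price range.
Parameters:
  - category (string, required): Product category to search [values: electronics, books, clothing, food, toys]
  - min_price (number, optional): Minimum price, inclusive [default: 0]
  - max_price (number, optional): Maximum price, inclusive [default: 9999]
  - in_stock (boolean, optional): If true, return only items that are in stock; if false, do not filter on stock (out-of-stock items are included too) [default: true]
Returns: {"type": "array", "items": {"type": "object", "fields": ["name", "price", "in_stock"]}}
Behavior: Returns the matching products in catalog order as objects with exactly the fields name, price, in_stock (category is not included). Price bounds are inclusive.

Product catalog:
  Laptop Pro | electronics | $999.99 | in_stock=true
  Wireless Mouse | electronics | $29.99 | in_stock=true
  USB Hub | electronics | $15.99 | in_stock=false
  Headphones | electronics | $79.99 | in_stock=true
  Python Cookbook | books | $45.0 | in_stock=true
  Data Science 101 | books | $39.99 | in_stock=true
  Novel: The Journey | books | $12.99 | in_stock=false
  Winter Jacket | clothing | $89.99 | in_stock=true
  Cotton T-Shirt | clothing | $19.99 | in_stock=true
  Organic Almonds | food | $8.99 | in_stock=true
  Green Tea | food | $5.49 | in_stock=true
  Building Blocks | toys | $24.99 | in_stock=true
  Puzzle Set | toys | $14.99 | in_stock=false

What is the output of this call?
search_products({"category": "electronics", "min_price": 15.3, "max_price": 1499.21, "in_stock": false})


Filter: category=electronics, 15.3 <= price <= 1499.21, in_stock=false so stock is not filtered
  Laptop Pro ($999.99): keep
  Wireless Mouse ($29.99): keep
  USB Hub ($15.99): keep
  Headphones ($79.99): keep
Output:
[{"name": "Laptop Pro", "price": 999.99, "in_stock": true}, {"name": "Wireless Mouse", "price": 29.99, "in_stock": true}, {"name": "USB Hub", "price": 15.99, "in_stock": false}, {"name": "Headphones", "price": 79.99, "in_stock": true}]


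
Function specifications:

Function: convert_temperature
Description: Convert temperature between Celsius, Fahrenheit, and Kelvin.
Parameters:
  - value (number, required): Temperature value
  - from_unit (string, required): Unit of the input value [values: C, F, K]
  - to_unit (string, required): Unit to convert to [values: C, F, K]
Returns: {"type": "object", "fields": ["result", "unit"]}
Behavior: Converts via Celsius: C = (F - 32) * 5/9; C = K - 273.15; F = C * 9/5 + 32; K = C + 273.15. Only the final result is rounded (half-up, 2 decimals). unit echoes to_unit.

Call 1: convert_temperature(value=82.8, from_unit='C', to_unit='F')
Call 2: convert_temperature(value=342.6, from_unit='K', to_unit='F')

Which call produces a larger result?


Call 1:
  Input already in C: 82.8
  To F: 82.8 * 9/5 + 32 = 181.04
  Round to 2 decimals: 181.04
  -> 181.04 F
Call 2:
  To C: 342.6 - 273.15 = 69.45
  To F: 69.45 * 9/5 + 32 = 157.01
  Round to 2 decimals: 157.01
  -> 157.01 F
Call 1 (181.04 F)


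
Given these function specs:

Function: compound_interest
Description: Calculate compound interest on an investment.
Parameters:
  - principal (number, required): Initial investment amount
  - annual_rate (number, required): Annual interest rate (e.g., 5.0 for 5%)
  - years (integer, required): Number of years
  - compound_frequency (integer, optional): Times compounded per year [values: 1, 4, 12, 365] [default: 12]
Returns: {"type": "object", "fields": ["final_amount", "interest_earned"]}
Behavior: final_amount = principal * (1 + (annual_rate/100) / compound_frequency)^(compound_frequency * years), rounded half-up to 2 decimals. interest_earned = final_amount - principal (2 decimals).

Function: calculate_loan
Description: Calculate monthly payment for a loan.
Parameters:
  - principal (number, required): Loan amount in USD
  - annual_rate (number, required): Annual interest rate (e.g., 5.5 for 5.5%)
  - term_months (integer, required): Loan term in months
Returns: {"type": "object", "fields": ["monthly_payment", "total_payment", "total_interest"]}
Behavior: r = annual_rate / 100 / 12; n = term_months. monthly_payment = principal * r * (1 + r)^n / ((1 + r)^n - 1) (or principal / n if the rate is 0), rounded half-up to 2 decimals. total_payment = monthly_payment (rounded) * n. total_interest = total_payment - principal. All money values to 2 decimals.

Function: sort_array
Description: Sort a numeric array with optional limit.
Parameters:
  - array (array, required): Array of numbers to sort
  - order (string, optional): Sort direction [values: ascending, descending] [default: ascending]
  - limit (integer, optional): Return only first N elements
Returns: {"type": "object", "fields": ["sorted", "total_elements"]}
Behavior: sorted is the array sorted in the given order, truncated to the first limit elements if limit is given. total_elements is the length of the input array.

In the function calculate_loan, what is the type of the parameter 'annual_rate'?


The calculate_loan spec declares:
  - annual_rate (number, required): Annual interest rate (e.g., 5.5 for 5.5%)
Type:
number


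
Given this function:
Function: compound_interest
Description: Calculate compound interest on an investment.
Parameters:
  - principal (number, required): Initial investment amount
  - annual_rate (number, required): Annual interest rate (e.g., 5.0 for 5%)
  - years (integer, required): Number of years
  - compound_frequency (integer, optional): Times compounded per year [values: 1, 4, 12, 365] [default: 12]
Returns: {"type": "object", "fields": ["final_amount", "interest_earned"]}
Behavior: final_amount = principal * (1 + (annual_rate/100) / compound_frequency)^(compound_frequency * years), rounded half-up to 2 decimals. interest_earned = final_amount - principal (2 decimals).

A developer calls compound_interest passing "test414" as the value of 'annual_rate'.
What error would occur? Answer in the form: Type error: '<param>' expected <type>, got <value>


Spec: 'annual_rate' is declared as number; "test414" is a string.
Type error: 'annual_rate' expected number, got "test414"


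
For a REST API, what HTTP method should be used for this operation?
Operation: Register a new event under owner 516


GET = read, POST = create, PUT = update/replace, DELETE = remove
This operation is a create.
POST


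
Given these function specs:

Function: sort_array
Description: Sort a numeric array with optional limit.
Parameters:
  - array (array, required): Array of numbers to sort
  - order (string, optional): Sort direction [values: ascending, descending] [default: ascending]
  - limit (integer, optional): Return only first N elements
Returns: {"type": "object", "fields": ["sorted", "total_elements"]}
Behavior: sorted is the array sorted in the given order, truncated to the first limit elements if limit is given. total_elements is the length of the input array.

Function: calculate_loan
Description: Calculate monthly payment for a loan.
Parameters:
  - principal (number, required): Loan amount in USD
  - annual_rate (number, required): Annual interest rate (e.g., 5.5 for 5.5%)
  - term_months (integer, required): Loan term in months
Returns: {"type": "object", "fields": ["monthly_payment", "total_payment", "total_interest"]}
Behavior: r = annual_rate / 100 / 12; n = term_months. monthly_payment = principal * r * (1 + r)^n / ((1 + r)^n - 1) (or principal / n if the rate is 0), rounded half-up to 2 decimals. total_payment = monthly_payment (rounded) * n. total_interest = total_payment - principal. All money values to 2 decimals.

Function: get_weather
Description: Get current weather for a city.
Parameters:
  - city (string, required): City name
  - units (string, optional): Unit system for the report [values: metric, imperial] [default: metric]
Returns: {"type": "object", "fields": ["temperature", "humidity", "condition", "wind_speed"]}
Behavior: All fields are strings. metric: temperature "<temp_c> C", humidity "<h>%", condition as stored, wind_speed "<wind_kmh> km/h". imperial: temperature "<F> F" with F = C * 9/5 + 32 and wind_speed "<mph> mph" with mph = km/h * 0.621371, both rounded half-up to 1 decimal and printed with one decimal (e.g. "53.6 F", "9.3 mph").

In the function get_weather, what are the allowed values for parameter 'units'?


The get_weather spec declares:
  - units (string, optional): Unit system for the report [values: metric, imperial] [default: metric]
Allowed values:
metric, imperial


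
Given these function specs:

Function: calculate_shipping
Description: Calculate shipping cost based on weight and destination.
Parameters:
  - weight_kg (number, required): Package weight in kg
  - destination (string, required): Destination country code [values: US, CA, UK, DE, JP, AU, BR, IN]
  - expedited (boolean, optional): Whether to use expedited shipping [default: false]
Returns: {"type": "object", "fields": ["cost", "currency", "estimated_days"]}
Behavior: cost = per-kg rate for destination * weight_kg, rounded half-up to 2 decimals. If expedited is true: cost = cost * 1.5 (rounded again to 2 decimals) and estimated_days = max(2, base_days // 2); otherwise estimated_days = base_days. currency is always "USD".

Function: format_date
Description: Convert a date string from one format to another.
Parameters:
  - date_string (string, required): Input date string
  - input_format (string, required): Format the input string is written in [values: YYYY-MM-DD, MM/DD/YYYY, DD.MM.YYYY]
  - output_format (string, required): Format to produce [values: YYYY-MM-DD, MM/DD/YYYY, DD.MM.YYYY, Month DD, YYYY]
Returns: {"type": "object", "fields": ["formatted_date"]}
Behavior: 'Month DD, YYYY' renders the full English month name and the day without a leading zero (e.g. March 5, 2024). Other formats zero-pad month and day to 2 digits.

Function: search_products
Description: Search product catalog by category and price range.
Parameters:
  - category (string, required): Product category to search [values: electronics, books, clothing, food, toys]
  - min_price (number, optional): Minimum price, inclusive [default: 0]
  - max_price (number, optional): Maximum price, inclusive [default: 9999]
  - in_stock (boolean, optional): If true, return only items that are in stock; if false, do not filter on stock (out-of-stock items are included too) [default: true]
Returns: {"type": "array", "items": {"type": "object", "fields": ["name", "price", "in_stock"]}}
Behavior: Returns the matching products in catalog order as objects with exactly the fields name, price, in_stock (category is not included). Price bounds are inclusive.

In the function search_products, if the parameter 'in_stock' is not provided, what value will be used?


The search_products spec declares:
  - in_stock (boolean, optional): If true, return only items that are in stock; if false, do not filter on stock (out-of-stock items are included too) [default: true]
Default:
true


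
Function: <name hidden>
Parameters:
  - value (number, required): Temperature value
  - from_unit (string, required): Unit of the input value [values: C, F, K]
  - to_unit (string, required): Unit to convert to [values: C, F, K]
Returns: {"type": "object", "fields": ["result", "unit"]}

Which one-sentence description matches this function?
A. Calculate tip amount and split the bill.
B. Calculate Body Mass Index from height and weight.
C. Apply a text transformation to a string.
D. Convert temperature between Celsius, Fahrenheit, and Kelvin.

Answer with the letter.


Parameters value, from_unit, to_unit and return ["result", "unit"] fit: Convert temperature between Celsius, Fahrenheit, and Kelvin.
D


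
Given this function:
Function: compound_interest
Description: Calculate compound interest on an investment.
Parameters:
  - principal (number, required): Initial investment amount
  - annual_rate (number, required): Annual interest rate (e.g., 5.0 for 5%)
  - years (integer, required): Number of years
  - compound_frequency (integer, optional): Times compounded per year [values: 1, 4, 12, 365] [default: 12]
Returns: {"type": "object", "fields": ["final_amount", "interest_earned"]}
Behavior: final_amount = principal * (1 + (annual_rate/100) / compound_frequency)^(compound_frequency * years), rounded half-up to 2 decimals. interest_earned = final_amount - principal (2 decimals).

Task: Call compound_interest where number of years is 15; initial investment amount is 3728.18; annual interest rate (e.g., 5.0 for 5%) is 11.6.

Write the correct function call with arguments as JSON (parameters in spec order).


Mapping each described value to its parameter name:
  'Number of years' -> years = 15
  'Initial investment amount' -> principal = 3728.18
  'Annual interest rate (e.g., 5.0 for 5%)' -> annual_rate = 11.6
compound_interest({"principal": 3728.18, "annual_rate": 11.6, "years": 15})


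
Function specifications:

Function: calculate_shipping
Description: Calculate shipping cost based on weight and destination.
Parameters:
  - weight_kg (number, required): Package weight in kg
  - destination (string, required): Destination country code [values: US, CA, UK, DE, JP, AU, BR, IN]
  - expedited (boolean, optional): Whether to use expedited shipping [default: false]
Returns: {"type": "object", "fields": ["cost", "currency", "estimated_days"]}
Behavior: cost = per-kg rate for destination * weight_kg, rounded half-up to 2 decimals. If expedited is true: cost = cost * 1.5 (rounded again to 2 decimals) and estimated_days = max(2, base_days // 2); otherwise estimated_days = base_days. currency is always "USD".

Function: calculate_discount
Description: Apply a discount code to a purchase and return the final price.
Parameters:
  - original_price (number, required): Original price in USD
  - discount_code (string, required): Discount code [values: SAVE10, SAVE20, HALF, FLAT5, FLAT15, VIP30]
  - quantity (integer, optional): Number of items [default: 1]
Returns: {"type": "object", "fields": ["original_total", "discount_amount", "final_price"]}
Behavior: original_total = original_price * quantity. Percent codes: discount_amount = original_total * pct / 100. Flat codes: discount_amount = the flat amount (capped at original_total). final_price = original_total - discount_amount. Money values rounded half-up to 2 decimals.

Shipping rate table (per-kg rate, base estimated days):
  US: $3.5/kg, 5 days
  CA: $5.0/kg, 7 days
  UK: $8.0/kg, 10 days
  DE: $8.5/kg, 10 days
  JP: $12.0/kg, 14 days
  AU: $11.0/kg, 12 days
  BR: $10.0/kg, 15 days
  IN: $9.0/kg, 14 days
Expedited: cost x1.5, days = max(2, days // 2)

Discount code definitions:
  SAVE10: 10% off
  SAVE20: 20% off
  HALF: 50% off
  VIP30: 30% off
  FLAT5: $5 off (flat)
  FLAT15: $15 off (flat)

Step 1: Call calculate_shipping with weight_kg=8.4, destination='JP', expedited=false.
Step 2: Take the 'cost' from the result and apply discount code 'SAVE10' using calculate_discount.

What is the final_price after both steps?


Step 1: calculate_shipping(weight_kg=8.4, destination=JP, expedited=false)
  Rate for JP: $12.0/kg, base 14 days
  cost = 12.0 * 8.4 = 100.8 -> 100.80
  expedited not set/false: estimated_days = 14
  -> cost = 100.80 USD
Step 2: calculate_discount(original_price=100.8, discount_code=SAVE10, quantity=1)
  original_total = 100.8 * 1 = 100.80
  SAVE10 = 10% off: discount_amount = 100.80 * 10/100 = 10.08 -> 10.08
  final_price = 100.80 - 10.08 = 90.72
  -> final_price = 90.72
$90.72


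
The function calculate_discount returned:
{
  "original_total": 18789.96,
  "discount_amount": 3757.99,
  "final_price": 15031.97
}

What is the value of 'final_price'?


15031.97


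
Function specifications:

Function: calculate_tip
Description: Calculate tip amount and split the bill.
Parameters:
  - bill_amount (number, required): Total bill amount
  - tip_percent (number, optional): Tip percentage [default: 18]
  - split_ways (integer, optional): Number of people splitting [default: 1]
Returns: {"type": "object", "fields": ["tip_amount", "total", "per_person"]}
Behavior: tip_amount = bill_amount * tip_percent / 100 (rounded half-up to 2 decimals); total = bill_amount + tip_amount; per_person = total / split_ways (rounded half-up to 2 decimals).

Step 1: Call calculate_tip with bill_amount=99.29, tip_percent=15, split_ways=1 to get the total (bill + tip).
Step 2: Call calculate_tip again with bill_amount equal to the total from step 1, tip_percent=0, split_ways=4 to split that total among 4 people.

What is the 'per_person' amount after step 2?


Step 1: calculate_tip(bill_amount=99.29, tip_percent=15, split_ways=1)
  tip_amount = 99.29 * 15/100 = 14.8935 -> 14.89
  total = 99.29 + 14.89 = 114.18
  per_person = 114.18 / 1 = 114.18 -> 114.18
  -> total = 114.18
Step 2: calculate_tip(bill_amount=114.18, tip_percent=0, split_ways=4)
  tip_amount = 114.18 * 0/100 = 0 -> 0.00
  total = 114.18 + 0.00 = 114.18
  per_person = 114.18 / 4 = 28.545 -> 28.55
  -> per_person = 28.55
$28.55


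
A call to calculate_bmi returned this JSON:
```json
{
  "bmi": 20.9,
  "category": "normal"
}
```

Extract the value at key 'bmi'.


20.9


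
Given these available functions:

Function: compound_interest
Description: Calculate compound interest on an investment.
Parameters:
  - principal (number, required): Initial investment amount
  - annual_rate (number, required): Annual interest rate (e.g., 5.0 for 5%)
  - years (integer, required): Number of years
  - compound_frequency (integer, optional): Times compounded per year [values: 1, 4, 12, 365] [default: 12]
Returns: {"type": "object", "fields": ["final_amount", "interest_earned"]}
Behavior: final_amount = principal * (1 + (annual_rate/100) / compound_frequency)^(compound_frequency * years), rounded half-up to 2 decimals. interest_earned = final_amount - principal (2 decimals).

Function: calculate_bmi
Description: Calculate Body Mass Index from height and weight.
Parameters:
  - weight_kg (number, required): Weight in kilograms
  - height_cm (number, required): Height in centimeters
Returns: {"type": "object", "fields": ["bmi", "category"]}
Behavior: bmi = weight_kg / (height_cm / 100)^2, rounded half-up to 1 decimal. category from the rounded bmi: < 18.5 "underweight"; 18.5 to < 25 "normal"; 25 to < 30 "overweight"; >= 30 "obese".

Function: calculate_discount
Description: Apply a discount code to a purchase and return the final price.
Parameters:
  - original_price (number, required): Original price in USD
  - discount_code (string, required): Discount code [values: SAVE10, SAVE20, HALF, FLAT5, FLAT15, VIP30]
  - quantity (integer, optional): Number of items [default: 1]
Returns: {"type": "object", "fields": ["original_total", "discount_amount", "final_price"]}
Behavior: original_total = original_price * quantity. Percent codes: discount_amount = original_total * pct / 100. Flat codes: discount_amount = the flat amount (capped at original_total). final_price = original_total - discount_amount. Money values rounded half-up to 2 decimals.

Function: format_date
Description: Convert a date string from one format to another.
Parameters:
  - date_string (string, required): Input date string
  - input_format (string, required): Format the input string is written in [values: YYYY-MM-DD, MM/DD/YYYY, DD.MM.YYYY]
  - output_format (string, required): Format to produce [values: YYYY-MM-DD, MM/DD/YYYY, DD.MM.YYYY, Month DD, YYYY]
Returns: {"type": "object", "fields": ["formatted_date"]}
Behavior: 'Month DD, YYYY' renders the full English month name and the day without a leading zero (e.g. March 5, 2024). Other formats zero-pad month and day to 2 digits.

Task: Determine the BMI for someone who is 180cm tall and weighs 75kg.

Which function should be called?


The task needs a function whose description is: Calculate Body Mass Index from height and weight.
calculate_bmi


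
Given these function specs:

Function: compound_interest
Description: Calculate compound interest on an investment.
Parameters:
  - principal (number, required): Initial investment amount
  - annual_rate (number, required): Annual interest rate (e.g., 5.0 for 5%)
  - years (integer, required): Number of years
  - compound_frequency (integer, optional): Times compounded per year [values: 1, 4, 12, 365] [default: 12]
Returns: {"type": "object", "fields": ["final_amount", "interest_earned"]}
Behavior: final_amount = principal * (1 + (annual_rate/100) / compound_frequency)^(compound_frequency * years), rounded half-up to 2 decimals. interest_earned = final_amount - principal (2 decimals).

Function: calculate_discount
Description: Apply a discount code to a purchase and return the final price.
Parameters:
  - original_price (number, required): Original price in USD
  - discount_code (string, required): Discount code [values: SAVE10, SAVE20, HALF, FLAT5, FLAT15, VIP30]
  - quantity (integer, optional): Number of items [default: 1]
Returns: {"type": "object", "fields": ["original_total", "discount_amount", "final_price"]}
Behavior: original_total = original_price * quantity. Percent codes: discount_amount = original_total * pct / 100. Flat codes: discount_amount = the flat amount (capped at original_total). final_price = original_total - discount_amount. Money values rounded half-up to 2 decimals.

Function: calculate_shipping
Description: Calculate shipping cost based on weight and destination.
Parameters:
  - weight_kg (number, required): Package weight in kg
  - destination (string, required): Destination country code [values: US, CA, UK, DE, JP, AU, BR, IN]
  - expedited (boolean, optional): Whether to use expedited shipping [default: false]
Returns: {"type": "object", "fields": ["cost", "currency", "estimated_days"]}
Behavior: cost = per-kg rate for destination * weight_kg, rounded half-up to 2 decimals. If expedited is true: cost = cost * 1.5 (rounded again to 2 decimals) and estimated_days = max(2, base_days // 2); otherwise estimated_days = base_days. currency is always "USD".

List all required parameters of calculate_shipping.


Parameters of calculate_shipping and their required/optional flag:
  weight_kg: required
  destination: required
  expedited: optional
destination, weight_kg


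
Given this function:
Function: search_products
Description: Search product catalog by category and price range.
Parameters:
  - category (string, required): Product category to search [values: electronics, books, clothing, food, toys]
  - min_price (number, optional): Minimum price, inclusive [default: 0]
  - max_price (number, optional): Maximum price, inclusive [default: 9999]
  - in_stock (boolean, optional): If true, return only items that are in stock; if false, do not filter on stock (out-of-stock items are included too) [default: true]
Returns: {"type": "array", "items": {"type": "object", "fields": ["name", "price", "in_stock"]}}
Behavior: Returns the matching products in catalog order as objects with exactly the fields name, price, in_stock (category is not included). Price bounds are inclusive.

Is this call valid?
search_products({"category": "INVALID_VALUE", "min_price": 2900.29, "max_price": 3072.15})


Checking parameter values...
Parameter 'category' has value 'INVALID_VALUE' not in allowed: electronics, books, clothing, food, toys
Invalid - 'category' must be one of electronics, books, clothing, food, toys


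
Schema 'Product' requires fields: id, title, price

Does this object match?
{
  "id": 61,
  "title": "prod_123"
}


Checking required fields...
Missing: price
Invalid - missing required field 'price'


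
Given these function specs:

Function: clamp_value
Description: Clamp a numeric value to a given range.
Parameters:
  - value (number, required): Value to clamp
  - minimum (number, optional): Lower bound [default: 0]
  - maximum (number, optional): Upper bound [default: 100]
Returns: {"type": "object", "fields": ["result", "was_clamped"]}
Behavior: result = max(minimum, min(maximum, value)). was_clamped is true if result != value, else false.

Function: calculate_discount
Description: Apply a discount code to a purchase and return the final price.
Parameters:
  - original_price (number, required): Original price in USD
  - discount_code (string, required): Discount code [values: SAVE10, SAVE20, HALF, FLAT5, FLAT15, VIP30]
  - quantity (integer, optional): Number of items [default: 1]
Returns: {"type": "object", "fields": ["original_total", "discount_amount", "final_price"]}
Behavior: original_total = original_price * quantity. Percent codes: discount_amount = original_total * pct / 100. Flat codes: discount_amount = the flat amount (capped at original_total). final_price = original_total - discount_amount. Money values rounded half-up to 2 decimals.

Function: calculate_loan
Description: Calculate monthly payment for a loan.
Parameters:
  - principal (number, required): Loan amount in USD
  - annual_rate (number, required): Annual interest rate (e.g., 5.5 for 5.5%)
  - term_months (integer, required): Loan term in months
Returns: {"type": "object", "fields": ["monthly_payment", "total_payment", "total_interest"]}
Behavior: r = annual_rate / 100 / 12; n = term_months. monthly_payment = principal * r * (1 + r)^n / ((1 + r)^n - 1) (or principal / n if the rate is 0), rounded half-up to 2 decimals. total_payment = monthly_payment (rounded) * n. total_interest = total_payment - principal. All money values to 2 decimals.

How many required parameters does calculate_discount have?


Parameters of calculate_discount: original_price (required), discount_code (required), quantity (optional)
Required count:
2


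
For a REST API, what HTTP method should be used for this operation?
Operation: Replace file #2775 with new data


GET = read, POST = create, PUT = update/replace, DELETE = remove
This operation is an update/replace.
PUT


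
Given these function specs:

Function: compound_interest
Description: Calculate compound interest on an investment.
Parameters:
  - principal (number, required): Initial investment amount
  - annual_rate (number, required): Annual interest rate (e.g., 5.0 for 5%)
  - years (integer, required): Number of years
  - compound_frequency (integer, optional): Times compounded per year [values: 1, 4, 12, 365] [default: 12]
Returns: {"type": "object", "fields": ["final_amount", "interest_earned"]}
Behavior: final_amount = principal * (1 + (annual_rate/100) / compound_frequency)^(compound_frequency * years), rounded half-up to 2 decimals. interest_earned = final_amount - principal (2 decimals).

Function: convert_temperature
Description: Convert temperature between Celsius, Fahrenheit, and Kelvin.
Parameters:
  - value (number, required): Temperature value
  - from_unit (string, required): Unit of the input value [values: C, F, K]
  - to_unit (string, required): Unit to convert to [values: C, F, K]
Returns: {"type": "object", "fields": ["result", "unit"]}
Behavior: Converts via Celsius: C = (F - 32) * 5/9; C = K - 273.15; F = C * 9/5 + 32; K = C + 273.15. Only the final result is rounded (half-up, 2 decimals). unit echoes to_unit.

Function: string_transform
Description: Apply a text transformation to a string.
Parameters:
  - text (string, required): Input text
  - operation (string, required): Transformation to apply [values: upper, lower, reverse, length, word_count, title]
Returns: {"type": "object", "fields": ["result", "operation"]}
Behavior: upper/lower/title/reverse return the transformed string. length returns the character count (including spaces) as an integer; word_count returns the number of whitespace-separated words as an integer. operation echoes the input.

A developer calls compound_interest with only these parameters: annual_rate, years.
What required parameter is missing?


Required parameters: principal, annual_rate, years
Provided: annual_rate, years
Missing: principal
principal


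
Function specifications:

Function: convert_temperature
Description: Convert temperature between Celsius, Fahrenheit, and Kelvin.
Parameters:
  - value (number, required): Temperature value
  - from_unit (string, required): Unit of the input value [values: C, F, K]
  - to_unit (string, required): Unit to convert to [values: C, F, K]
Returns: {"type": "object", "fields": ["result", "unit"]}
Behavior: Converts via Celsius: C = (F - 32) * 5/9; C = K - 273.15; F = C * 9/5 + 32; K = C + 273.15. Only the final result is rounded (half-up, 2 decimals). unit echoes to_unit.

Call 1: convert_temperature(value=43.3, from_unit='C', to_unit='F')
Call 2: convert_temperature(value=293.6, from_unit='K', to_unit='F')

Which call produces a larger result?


Call 1:
  Input already in C: 43.3
  To F: 43.3 * 9/5 + 32 = 109.94
  Round to 2 decimals: 109.94
  -> 109.94 F
Call 2:
  To C: 293.6 - 273.15 = 20.45
  To F: 20.45 * 9/5 + 32 = 68.81
  Round to 2 decimals: 68.81
  -> 68.81 F
Call 1 (109.94 F)
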